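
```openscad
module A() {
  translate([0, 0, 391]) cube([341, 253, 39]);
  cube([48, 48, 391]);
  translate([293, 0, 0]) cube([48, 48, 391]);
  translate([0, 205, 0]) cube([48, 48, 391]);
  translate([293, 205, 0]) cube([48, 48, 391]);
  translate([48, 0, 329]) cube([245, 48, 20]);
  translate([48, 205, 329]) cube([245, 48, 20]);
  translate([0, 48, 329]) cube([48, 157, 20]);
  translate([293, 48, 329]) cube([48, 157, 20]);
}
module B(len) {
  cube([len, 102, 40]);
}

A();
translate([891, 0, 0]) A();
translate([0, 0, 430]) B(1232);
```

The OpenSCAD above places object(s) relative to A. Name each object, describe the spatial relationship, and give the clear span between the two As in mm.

Second stool starts at x = 891; first ends at x = 341; clear span = 891 − 341 = 550 mm.

A is a stool. B is a beam. A beam spans the tops of two stools. The clear span between the two stools is 550 mm.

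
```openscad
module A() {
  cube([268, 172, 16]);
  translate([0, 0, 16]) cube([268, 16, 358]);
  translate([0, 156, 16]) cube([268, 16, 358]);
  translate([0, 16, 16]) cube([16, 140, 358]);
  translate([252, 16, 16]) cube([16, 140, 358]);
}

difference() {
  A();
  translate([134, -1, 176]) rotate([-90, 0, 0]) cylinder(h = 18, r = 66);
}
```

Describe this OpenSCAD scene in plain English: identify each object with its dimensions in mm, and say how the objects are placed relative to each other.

A is an open storage box with external size 268×172×374 mm and wall thickness 16 mm (the base is also 16 mm thick). The base covers the whole footprint; the four walls stand on the base, with the y-facing walls full-width and the x-facing walls fitting between their inner faces.

The open box has a circular hole of radius 66 mm through its front wall, centred at (x = 134, z = 176).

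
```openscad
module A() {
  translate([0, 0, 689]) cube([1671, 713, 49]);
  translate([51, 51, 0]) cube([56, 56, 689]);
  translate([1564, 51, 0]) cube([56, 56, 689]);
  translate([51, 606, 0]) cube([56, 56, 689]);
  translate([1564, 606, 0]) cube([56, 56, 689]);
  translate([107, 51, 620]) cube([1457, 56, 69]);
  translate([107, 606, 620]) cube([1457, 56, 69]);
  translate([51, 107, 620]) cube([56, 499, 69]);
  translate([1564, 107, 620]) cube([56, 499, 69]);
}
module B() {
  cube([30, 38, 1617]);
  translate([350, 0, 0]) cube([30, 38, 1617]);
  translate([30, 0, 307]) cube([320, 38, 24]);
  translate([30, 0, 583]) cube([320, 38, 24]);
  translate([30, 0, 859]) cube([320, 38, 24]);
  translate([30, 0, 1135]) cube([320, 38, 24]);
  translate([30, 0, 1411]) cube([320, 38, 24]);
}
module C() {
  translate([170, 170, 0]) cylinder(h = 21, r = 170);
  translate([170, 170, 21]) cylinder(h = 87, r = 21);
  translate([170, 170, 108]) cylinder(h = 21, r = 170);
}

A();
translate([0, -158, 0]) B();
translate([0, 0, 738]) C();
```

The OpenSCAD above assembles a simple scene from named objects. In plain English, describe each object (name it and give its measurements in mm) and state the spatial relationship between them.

A is a table with a 1671×713 mm rectangular top, 49 mm thick, top surface at z = 738 mm, supported by four 56×56 mm square legs, each inset 51 mm from the nearest pair of top edges, running from the floor. Four apron rails, 56 mm thick and 69 mm tall, run between adjacent legs with their top edges flush with the underside of the top and their outer faces flush with the legs' outer faces.

B is a straight ladder. Two 30×38 mm vertical rails, 1617 mm tall, stand 380 mm apart (outside-to-outside) with their front faces coplanar on the −y side. 5 rungs, each 38 mm deep and 24 mm tall, span between the inner faces of the rails, front faces flush with the rails. The lowest rung's underside is at z = 307 mm and rungs are spaced 276 mm apart (underside to underside).

C is a spool: two coaxial disc flanges of radius 170 mm and thickness 21 mm, joined by a core cylinder of radius 21 mm and height 87 mm. The lower flange rests on z = 0 and the three cylinders share a vertical axis.

The ladder is on the floor beside the table on its −y side. The spool is on top of the table.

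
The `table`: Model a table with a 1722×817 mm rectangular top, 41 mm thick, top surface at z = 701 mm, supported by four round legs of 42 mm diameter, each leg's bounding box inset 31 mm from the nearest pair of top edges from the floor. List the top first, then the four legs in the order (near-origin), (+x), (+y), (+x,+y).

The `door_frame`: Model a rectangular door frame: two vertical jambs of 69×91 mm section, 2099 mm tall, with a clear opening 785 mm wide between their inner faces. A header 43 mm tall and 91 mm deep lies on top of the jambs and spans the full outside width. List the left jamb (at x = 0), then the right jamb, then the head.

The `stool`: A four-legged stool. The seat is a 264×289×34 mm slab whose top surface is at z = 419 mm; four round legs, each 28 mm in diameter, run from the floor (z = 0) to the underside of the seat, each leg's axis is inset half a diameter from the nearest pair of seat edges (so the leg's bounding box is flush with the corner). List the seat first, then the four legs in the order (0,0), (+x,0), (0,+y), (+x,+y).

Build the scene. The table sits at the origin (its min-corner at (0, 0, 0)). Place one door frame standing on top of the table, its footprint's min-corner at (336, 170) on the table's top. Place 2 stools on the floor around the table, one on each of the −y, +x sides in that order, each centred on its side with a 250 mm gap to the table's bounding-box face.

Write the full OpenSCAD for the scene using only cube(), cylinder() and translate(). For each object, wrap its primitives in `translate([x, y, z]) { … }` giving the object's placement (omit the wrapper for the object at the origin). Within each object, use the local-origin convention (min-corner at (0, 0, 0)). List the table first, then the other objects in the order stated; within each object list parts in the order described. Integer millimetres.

translate([0, 0, 660]) cube([1722, 817, 41]);
translate([52, 52, 0]) cylinder(h = 660, r = 21);
translate([1670, 52, 0]) cylinder(h = 660, r = 21);
translate([52, 765, 0]) cylinder(h = 660, r = 21);
translate([1670, 765, 0]) cylinder(h = 660, r = 21);
translate([336, 170, 701]) {
  cube([69, 91, 2099]);
  translate([854, 0, 0]) cube([69, 91, 2099]);
  translate([0, 0, 2099]) cube([923, 91, 43]);
}
translate([729, -539, 0]) {
  translate([0, 0, 385]) cube([264, 289, 34]);
  translate([14, 14, 0]) cylinder(h = 385, r = 14);
  translate([250, 14, 0]) cylinder(h = 385, r = 14);
  translate([14, 275, 0]) cylinder(h = 385, r = 14);
  translate([250, 275, 0]) cylinder(h = 385, r = 14);
}
translate([1972, 264, 0]) {
  translate([0, 0, 385]) cube([264, 289, 34]);
  translate([14, 14, 0]) cylinder(h = 385, r = 14);
  translate([250, 14, 0]) cylinder(h = 385, r = 14);
  translate([14, 275, 0]) cylinder(h = 385, r = 14);
  translate([250, 275, 0]) cylinder(h = 385, r = 14);
}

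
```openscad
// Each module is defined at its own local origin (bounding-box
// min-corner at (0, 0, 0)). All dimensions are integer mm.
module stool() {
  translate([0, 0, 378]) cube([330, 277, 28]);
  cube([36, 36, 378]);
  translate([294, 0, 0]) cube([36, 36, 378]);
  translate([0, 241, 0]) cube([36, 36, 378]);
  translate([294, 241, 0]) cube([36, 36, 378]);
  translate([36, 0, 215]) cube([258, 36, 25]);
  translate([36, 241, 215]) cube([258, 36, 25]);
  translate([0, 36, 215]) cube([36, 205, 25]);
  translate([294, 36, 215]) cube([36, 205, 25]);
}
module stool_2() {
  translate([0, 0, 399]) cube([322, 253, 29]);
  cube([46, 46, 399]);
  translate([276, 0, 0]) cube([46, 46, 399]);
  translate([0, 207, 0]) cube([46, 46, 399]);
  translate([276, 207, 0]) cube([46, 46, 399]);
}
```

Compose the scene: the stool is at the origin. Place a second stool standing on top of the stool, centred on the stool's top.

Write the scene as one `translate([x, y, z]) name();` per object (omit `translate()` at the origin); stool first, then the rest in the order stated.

stool();
translate([4, 12, 406]) stool_2();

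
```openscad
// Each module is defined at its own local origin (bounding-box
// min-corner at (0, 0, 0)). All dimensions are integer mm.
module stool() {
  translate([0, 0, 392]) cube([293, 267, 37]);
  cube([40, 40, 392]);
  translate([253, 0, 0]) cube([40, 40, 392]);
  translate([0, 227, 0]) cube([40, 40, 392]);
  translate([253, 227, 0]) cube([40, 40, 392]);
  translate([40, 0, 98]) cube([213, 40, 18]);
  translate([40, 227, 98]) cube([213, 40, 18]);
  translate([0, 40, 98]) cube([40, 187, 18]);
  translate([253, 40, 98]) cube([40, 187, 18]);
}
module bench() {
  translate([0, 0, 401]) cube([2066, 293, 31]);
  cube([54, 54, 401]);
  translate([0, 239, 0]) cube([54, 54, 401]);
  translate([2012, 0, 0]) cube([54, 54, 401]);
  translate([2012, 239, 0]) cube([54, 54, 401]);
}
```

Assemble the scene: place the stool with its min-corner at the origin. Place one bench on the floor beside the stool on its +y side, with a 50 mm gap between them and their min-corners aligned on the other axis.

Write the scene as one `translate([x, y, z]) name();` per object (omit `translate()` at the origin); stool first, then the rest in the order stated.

stool();
translate([0, 317, 0]) bench();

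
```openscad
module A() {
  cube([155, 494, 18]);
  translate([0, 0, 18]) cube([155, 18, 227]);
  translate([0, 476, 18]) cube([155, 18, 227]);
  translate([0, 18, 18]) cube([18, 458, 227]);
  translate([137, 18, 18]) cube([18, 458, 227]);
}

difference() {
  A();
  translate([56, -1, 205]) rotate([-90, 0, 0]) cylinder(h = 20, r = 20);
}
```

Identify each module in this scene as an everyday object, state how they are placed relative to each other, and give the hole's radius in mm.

The subtracted cylinder has r = 20 mm.

A is an open box. The open box has a circular hole through its front wall. The hole's radius is 20 mm.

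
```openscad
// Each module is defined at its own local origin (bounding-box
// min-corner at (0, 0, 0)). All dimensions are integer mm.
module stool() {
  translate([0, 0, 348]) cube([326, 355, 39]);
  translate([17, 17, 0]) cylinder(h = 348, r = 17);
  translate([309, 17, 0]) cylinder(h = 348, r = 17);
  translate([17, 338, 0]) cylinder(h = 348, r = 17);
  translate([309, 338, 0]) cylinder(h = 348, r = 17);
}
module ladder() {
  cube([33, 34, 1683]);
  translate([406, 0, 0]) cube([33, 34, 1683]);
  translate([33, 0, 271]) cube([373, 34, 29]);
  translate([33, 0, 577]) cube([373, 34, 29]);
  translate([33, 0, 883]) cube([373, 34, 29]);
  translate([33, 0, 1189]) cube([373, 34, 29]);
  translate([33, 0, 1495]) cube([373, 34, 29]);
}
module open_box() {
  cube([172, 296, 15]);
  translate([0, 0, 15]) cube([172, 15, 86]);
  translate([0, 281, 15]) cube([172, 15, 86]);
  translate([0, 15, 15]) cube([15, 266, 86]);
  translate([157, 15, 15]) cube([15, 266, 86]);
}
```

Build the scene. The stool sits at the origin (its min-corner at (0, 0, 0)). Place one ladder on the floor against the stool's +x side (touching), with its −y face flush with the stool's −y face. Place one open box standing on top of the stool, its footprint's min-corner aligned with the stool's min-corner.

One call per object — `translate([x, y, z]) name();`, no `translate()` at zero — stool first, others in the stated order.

stool();
translate([326, 0, 0]) ladder();
translate([0, 0, 387]) open_box();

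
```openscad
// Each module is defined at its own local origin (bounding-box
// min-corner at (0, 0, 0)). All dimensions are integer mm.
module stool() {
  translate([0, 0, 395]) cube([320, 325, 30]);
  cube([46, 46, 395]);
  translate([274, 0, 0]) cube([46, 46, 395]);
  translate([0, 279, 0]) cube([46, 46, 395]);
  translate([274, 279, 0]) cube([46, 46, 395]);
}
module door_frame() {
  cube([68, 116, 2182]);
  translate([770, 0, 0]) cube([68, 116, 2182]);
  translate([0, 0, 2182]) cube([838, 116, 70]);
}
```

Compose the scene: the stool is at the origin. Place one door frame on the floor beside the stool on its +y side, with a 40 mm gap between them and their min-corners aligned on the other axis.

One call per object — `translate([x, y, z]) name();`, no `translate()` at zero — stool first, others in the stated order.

stool();
translate([0, 365, 0]) door_frame();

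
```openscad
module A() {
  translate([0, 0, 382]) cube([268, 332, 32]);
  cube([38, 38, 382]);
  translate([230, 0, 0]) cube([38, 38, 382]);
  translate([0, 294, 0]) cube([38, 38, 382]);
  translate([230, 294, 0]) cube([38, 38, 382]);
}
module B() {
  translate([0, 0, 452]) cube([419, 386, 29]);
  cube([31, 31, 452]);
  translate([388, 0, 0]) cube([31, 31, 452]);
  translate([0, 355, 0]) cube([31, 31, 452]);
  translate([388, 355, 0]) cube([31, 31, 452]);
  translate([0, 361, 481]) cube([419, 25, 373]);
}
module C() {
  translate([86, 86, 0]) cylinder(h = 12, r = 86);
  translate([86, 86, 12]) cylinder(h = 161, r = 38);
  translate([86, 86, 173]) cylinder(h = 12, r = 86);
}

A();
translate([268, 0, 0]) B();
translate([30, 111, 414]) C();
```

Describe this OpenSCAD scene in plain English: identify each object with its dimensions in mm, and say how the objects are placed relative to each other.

A is a simple wooden stool: a rectangular seat 268 mm (x) by 332 mm (y), 32 mm thick, top face at z = 414 mm, on four square legs, each 38×38 mm in cross-section. The legs rest on z = 0, each flush with a corner of the seat.

B is a chair. The seat is a 419×386×29 mm slab with its top at z = 481 mm, on four 31×31 mm corner legs (flush with the seat edges, standing on z = 0). A flat backrest 25 mm thick, 373 mm tall, spans the full seat width and rises from the seat top along its +y edge, rear face flush with the rear of the seat.

C is a spool: two coaxial disc flanges of radius 86 mm and thickness 12 mm, joined by a core cylinder of radius 38 mm and height 161 mm. The lower flange rests on z = 0 and the three cylinders share a vertical axis.

The chair is against the stool's +x side, with their −y faces flush. The spool is on top of the stool.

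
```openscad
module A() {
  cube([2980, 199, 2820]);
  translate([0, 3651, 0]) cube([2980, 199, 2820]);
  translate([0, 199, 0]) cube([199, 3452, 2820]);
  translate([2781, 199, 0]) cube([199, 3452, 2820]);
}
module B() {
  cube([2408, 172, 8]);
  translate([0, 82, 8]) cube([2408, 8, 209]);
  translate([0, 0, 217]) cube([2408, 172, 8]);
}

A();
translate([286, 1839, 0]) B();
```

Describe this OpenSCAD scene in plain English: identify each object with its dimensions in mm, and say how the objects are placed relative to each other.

A is the wall frame of a small rectangular building: four walls, each 2820 mm tall and 199 mm thick, enclosing a footprint 2980 mm (x) by 3850 mm (y) outside-to-outside, with no floor or roof. The front and back walls (the −y and +y sides) span the full width; the two side walls fit between them.

B is an I-beam lying along x, 2408 mm long. Overall section height 225 mm. Two flanges 172 mm wide (y) and 8 mm thick, one on the floor and one at the top; a web 8 mm thick runs between them, centred on the flange width.

The I-beam sits inside the house frame, centred.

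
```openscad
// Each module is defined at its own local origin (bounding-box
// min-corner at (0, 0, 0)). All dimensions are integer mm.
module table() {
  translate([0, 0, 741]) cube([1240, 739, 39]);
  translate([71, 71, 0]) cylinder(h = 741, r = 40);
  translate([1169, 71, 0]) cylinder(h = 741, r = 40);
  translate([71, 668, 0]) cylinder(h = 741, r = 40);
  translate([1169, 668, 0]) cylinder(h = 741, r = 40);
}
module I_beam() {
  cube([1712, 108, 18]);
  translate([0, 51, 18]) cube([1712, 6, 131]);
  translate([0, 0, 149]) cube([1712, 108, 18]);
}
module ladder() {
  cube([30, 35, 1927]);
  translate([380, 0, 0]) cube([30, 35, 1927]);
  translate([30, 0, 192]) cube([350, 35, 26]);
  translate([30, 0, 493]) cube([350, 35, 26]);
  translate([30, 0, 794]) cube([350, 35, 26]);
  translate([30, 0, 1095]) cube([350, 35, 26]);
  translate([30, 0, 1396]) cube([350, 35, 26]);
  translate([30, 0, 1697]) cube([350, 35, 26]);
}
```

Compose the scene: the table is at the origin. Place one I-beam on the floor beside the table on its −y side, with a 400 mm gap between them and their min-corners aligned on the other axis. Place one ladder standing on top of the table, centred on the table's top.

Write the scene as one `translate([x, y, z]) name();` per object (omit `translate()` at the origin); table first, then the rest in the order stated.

table();
translate([0, -508, 0]) I_beam();
translate([415, 352, 780]) ladder();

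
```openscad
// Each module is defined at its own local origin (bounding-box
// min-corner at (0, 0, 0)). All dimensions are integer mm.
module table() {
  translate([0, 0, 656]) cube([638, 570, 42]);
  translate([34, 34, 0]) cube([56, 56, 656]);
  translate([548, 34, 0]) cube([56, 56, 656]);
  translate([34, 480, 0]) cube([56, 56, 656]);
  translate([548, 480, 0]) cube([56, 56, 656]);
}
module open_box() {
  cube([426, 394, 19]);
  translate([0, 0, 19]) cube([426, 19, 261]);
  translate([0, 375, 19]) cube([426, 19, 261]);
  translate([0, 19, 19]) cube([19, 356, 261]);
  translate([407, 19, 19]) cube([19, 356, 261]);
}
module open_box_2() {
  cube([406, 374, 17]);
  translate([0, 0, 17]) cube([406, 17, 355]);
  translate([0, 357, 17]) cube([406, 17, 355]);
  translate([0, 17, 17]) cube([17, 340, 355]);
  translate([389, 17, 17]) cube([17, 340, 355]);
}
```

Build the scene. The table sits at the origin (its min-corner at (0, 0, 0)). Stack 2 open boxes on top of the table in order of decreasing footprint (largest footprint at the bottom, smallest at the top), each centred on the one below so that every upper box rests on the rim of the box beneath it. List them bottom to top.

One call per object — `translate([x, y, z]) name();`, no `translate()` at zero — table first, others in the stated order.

table();
translate([106, 88, 698]) open_box();
translate([116, 98, 978]) open_box_2();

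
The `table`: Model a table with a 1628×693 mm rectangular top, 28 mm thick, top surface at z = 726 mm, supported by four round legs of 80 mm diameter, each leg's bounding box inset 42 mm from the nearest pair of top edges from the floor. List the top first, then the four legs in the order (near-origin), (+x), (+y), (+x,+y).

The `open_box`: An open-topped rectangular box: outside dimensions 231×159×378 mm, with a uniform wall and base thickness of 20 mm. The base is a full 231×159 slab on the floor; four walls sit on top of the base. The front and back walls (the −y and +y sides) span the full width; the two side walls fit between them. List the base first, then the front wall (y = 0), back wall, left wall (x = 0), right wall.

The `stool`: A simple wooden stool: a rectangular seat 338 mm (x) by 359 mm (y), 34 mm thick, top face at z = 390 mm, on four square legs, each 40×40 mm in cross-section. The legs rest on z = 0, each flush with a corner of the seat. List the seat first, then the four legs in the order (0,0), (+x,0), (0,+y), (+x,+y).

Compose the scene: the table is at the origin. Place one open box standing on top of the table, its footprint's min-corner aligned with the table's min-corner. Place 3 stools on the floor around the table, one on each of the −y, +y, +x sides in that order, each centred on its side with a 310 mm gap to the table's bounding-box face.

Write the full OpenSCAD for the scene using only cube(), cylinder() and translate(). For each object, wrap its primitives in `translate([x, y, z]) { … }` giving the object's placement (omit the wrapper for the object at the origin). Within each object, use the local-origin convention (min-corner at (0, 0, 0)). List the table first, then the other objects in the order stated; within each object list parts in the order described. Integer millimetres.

translate([0, 0, 698]) cube([1628, 693, 28]);
translate([82, 82, 0]) cylinder(h = 698, r = 40);
translate([1546, 82, 0]) cylinder(h = 698, r = 40);
translate([82, 611, 0]) cylinder(h = 698, r = 40);
translate([1546, 611, 0]) cylinder(h = 698, r = 40);
translate([0, 0, 726]) {
  cube([231, 159, 20]);
  translate([0, 0, 20]) cube([231, 20, 358]);
  translate([0, 139, 20]) cube([231, 20, 358]);
  translate([0, 20, 20]) cube([20, 119, 358]);
  translate([211, 20, 20]) cube([20, 119, 358]);
}
translate([645, -669, 0]) {
  translate([0, 0, 356]) cube([338, 359, 34]);
  cube([40, 40, 356]);
  translate([298, 0, 0]) cube([40, 40, 356]);
  translate([0, 319, 0]) cube([40, 40, 356]);
  translate([298, 319, 0]) cube([40, 40, 356]);
}
translate([645, 1003, 0]) {
  translate([0, 0, 356]) cube([338, 359, 34]);
  cube([40, 40, 356]);
  translate([298, 0, 0]) cube([40, 40, 356]);
  translate([0, 319, 0]) cube([40, 40, 356]);
  translate([298, 319, 0]) cube([40, 40, 356]);
}
translate([1938, 167, 0]) {
  translate([0, 0, 356]) cube([338, 359, 34]);
  cube([40, 40, 356]);
  translate([298, 0, 0]) cube([40, 40, 356]);
  translate([0, 319, 0]) cube([40, 40, 356]);
  translate([298, 319, 0]) cube([40, 40, 356]);
}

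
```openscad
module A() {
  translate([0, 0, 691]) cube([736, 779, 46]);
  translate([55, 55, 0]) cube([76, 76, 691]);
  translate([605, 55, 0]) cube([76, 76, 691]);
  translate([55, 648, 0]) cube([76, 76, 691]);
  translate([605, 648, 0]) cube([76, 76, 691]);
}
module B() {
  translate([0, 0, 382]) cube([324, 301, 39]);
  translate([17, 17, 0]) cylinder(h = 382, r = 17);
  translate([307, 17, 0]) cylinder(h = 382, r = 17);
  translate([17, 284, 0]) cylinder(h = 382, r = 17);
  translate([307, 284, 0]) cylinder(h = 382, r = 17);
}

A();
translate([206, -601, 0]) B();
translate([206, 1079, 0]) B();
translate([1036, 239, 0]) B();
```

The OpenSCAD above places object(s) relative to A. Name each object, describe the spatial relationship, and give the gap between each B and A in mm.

A is a table. B is a stool. Three stools sit around the table at the −y, +y, +x sides. The gap between each stool and the table is 300 mm.

Each stool's nearest face is 300 mm from the table's bounding box.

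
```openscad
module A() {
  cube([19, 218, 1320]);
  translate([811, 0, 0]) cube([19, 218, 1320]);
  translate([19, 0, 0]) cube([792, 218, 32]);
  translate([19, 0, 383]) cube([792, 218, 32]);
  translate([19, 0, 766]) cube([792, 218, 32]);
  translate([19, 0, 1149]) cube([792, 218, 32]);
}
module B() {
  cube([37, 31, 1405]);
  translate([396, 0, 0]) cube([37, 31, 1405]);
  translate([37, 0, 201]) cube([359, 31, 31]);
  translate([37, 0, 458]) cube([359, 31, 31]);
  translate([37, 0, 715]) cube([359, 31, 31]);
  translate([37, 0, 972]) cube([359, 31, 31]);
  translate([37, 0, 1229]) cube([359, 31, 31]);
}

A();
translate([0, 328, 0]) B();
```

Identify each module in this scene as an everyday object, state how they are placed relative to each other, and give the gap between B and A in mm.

The ladder's nearest face is 110 mm from the bookshelf's +y face.

A is a bookshelf. B is a ladder. The ladder is on the floor beside the bookshelf on its +y side. The gap between the ladder and the bookshelf is 110 mm.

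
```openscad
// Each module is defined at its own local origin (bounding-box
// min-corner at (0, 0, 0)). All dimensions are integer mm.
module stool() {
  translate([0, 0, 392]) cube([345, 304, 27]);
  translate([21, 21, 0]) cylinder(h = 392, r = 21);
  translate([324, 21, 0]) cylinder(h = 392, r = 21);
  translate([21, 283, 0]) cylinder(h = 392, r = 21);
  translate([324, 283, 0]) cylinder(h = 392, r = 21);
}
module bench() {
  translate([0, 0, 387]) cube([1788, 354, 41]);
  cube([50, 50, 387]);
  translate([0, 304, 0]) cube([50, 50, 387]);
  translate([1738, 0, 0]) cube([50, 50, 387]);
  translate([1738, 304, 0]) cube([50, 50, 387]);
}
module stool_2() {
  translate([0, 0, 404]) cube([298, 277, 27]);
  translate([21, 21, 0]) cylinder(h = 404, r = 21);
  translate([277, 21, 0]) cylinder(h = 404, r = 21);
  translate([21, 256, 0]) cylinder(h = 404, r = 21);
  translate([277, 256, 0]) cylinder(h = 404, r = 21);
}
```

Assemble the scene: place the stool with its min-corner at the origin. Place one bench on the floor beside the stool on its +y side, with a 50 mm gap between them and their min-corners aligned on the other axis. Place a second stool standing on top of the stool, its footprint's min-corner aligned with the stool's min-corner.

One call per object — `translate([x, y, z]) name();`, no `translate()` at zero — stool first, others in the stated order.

stool();
translate([0, 354, 0]) bench();
translate([0, 0, 419]) stool_2();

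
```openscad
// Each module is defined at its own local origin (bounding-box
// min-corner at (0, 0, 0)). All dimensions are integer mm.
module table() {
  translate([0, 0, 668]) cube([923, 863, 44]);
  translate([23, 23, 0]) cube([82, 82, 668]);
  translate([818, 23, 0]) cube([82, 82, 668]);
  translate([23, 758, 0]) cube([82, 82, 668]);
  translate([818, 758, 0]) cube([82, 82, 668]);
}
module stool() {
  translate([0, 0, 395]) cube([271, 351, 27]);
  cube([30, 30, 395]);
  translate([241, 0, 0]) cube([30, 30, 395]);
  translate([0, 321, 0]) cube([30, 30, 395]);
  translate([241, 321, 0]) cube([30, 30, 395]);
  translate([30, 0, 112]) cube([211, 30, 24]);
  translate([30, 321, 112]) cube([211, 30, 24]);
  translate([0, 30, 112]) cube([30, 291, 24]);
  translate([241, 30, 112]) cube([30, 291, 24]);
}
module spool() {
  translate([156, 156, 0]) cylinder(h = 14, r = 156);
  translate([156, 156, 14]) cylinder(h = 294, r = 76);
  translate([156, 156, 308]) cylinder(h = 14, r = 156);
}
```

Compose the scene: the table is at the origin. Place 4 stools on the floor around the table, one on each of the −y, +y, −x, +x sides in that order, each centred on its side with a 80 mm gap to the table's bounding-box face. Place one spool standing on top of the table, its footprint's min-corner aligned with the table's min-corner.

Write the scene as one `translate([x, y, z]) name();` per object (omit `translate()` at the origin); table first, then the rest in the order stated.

table();
translate([326, -431, 0]) stool();
translate([326, 943, 0]) stool();
translate([-351, 256, 0]) stool();
translate([1003, 256, 0]) stool();
translate([0, 0, 712]) spool();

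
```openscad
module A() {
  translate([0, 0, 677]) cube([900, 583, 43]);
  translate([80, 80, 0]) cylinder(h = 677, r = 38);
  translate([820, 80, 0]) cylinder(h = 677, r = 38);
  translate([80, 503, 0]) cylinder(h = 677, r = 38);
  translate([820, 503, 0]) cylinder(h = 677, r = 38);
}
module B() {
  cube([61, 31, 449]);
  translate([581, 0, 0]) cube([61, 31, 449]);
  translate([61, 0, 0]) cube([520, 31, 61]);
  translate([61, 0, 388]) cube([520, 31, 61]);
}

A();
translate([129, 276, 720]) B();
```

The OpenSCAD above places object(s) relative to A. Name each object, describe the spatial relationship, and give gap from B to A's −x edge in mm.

A is a table. B is a picture frame. The picture frame is on top of the table, centred. The gap from the picture frame to the table's −x edge is 129 mm.

The picture frame's min-x is at 129; the table's min-x is 0; gap = 129 mm.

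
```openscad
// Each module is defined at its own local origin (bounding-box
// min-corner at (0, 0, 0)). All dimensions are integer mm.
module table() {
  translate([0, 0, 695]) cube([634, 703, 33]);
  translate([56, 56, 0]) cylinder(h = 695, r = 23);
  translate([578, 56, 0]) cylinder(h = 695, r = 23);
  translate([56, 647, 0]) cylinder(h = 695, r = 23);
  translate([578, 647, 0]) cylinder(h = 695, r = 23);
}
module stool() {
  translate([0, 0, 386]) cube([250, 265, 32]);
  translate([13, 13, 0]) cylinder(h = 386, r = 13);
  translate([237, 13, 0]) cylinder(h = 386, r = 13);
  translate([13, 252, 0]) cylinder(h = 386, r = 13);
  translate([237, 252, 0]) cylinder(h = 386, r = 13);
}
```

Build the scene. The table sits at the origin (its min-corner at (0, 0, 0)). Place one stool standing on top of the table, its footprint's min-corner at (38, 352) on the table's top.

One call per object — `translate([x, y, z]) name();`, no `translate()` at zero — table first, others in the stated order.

table();
translate([38, 352, 728]) stool();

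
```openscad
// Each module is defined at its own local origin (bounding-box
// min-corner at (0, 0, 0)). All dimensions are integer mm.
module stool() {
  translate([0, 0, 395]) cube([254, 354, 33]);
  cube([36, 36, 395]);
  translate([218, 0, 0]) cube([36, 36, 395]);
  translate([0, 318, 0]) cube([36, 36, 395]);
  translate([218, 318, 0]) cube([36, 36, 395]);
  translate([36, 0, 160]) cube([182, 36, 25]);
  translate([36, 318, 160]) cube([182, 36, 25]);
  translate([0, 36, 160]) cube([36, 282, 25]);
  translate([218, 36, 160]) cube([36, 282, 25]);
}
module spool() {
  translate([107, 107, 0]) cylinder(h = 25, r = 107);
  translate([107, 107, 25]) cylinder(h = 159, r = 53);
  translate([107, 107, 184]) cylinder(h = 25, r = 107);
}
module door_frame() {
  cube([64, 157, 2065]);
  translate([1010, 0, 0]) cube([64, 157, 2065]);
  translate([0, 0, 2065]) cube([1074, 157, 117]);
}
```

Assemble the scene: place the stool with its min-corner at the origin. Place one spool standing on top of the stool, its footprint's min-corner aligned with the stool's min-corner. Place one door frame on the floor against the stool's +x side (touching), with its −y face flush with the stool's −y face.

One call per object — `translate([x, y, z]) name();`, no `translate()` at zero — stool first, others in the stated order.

stool();
translate([0, 0, 428]) spool();
translate([254, 0, 0]) door_frame();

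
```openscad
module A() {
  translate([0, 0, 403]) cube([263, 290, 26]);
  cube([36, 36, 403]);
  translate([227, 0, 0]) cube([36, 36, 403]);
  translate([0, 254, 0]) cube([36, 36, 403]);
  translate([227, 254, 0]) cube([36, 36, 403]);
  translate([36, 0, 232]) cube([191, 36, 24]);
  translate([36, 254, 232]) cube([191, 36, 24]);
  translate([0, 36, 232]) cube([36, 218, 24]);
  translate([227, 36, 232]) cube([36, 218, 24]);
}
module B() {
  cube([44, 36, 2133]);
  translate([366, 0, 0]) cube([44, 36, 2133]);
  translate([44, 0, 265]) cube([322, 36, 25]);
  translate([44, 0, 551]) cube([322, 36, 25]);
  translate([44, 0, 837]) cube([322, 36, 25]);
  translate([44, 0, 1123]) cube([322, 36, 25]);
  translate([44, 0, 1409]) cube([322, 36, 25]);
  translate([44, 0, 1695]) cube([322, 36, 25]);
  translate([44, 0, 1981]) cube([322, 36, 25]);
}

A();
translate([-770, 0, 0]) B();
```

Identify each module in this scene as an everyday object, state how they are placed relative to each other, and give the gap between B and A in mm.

A is a stool. B is a ladder. The ladder is on the floor beside the stool on its −x side. The gap between the ladder and the stool is 360 mm.

The ladder's nearest face is 360 mm from the stool's −x face.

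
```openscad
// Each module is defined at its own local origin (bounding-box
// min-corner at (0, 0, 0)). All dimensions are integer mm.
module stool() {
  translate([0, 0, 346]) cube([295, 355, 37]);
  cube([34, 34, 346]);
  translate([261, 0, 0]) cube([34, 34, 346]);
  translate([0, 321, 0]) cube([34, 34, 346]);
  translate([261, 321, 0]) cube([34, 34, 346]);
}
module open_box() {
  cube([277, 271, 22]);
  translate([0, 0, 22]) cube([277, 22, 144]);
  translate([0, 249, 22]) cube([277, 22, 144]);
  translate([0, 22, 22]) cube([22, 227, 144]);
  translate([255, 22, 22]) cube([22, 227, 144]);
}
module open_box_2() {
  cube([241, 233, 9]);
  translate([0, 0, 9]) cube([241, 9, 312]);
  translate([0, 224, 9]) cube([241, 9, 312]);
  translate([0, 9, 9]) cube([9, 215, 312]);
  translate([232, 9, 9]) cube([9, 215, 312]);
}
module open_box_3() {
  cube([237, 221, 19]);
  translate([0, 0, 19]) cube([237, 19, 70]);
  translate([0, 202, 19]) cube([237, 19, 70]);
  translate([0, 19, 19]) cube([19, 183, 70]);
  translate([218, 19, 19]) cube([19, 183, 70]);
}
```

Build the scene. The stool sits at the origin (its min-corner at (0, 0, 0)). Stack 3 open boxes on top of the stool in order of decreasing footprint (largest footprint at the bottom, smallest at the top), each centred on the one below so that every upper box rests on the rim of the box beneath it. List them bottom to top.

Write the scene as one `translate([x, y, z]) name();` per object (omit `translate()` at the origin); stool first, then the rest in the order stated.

stool();
translate([9, 42, 383]) open_box();
translate([27, 61, 549]) open_box_2();
translate([29, 67, 870]) open_box_3();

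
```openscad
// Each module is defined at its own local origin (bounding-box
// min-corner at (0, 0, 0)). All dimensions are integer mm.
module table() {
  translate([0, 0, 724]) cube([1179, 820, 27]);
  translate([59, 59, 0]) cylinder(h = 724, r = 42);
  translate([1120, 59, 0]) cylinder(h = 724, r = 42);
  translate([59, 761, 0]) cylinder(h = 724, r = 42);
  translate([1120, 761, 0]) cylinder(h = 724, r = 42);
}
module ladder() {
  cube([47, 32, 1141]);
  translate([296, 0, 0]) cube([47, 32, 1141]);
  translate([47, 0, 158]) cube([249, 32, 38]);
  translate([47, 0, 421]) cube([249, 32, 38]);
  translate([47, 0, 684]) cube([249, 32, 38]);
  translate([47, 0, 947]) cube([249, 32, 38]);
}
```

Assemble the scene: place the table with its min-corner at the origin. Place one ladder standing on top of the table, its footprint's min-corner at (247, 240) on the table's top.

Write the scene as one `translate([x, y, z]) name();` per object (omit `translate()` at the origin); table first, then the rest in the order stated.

table();
translate([247, 240, 751]) ladder();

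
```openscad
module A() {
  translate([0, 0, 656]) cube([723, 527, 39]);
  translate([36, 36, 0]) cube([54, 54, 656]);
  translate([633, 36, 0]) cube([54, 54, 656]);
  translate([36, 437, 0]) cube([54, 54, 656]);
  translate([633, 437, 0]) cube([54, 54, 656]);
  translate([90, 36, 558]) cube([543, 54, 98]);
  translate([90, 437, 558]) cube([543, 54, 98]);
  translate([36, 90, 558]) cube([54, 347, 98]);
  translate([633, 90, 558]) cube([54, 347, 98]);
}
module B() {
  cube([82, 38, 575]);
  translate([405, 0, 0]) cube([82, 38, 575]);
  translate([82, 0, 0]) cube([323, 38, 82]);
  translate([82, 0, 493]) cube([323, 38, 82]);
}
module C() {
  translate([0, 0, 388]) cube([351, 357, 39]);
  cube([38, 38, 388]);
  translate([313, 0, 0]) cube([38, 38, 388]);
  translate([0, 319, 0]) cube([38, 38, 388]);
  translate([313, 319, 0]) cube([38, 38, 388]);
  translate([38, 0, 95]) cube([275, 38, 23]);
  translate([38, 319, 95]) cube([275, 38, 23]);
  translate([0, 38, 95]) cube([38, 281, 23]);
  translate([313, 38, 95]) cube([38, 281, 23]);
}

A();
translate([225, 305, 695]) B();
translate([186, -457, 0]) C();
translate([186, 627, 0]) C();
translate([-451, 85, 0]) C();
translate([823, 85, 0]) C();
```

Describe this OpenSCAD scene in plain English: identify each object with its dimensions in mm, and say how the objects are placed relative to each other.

A is a table with a 723×527 mm rectangular top, 39 mm thick, top surface at z = 695 mm, supported by four 54×54 mm square legs, each inset 36 mm from the nearest pair of top edges, running from the floor. Four apron rails, 54 mm thick and 98 mm tall, run between adjacent legs with their top edges flush with the underside of the top and their outer faces flush with the legs' outer faces.

B is a picture frame with a 323×411 mm rectangular opening (x by z) and a uniform 82 mm border on every side. Frame depth is 38 mm along y. It is built from two vertical stiles running the full outside height and two horizontal rails spanning the gap between the stiles.

C is a four-legged stool. The seat is 351×357 mm, 39 mm thick, top at z = 427 mm. It stands on four square legs, each 38×38 mm in cross-section, from z = 0 to the seat underside, each flush with a corner of the seat. Four stretchers, 38 mm wide and 23 mm tall, connect adjacent legs with their undersides at z = 95 mm, each running between the inner faces of the legs it joins and aligned with the legs' outer faces on the other axis.

The picture frame is on top of the table. Four stools sit around the table at the −y, +y, −x, +x sides.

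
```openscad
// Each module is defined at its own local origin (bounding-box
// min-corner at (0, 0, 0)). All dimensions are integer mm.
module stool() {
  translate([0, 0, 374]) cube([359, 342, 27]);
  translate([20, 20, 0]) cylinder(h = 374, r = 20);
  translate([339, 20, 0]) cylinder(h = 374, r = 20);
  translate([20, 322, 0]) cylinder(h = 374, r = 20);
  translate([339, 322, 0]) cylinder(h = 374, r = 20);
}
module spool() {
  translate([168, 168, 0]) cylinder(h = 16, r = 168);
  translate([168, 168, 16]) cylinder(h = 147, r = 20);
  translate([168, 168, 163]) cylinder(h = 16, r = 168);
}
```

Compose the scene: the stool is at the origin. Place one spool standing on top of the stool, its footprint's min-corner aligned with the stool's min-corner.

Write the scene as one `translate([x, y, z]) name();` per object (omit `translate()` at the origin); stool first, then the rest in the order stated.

stool();
translate([0, 0, 401]) spool();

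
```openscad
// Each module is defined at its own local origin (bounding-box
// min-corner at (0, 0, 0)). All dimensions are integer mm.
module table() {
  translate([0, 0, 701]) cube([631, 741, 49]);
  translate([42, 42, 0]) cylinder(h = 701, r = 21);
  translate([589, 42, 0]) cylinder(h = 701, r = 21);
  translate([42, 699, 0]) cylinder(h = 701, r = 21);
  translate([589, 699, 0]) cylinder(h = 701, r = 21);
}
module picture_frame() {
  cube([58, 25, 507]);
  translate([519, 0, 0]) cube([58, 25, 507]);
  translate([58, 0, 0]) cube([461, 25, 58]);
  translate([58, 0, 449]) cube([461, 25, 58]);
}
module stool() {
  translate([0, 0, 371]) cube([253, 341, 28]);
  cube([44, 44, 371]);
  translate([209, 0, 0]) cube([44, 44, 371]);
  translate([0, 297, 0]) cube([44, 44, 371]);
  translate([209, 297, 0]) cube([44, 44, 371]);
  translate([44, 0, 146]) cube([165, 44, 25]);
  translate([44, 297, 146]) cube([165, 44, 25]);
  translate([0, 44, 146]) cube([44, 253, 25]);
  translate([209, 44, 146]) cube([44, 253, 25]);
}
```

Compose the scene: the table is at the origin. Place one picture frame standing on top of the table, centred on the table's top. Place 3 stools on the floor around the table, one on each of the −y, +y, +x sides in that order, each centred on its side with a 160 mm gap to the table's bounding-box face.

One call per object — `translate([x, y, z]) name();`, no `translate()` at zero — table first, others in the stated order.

table();
translate([27, 358, 750]) picture_frame();
translate([189, -501, 0]) stool();
translate([189, 901, 0]) stool();
translate([791, 200, 0]) stool();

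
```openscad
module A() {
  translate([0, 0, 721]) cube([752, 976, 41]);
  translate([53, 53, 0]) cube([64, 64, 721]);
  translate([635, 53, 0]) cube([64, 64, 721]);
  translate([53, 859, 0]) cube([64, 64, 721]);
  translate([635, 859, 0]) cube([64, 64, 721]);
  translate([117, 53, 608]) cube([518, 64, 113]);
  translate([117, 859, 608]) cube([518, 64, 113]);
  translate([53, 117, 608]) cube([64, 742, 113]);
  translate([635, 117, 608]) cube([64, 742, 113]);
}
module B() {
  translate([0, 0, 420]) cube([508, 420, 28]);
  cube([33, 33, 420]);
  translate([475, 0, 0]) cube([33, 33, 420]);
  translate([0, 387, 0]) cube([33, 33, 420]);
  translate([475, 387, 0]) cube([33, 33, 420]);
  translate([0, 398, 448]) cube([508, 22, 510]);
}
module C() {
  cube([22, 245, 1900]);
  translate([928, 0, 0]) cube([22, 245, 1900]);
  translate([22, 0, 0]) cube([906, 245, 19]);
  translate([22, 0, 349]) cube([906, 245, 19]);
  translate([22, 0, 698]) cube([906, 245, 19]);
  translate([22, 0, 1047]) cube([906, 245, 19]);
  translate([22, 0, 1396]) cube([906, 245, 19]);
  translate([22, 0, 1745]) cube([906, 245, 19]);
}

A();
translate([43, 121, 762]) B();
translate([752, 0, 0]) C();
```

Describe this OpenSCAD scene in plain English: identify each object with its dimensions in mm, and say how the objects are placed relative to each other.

A is a rectangular dining table. The top is 752×976×41 mm with its upper surface at z = 762 mm. It stands on four 64×64 mm square legs, each inset 53 mm from the nearest pair of top edges, running from the floor to the underside of the top. Four apron rails, 64 mm thick and 113 mm tall, run between adjacent legs with their top edges flush with the underside of the top and their outer faces flush with the legs' outer faces.

B is a chair: 508×420 mm seat, 28 mm thick, top at z = 448 mm, on four 33 mm square corner legs flush with the seat edges. A 22 mm thick backrest slab spans the full seat width, extending 510 mm above the seat top, its back face flush with the seat's +y edge.

C is an open bookshelf. Two side panels, each 22 mm thick, 245 mm deep and 1900 mm tall, stand 950 mm apart (outside-to-outside). Between them sit 6 shelves, each 19 mm thick and 245 mm deep, spanning the full gap between the sides. The bottom shelf rests on the floor (its underside at z = 0) and the clear gap between one shelf's top and the next shelf's underside is 330 mm.

The chair is on top of the table. The bookshelf is against the table's +x side, with their −y faces flush.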